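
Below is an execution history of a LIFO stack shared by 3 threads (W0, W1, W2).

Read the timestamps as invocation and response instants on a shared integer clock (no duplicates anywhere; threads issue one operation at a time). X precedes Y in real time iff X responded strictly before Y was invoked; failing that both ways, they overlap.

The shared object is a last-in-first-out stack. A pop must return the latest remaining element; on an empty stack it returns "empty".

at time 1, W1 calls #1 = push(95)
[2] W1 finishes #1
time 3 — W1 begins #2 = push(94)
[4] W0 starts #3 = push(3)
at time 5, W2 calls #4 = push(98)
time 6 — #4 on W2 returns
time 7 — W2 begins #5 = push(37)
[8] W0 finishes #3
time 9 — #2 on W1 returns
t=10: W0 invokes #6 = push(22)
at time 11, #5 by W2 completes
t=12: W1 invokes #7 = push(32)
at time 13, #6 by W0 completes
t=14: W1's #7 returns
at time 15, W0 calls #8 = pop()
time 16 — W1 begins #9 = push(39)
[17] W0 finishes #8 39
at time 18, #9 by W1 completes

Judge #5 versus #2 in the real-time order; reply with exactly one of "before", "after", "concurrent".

#5 spans [7,11], #2 spans [3,9]
the intervals overlap in both directions

concurrent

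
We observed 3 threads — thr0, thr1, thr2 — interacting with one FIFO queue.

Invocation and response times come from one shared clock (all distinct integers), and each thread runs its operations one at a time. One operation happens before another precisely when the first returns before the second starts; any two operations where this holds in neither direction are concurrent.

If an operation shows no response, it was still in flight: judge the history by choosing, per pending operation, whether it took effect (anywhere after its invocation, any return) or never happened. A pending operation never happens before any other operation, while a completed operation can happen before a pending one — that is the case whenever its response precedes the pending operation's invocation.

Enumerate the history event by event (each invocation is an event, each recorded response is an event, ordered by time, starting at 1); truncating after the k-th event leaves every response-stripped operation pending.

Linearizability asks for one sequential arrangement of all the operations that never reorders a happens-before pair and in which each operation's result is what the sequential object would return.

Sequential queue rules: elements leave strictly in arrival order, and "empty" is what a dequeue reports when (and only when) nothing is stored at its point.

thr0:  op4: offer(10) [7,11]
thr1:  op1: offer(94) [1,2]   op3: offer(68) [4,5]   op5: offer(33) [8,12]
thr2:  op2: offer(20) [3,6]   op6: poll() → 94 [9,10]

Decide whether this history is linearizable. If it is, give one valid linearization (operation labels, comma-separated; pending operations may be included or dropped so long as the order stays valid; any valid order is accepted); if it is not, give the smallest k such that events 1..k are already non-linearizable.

after step 1 (op1 offer(94)): queue <94>
after step 2 (op2 offer(20)): queue <94,20>
after step 3 (op3 offer(68)): queue <94,20,68>
after step 4 (op4 offer(10)): queue <94,20,68,10>
after step 5 (op5 offer(33)): queue <94,20,68,10,33>
after step 6 (op6 poll() → 94): queue <20,68,10,33>

linearizable — witness: op1, op2, op3, op4, op5, op6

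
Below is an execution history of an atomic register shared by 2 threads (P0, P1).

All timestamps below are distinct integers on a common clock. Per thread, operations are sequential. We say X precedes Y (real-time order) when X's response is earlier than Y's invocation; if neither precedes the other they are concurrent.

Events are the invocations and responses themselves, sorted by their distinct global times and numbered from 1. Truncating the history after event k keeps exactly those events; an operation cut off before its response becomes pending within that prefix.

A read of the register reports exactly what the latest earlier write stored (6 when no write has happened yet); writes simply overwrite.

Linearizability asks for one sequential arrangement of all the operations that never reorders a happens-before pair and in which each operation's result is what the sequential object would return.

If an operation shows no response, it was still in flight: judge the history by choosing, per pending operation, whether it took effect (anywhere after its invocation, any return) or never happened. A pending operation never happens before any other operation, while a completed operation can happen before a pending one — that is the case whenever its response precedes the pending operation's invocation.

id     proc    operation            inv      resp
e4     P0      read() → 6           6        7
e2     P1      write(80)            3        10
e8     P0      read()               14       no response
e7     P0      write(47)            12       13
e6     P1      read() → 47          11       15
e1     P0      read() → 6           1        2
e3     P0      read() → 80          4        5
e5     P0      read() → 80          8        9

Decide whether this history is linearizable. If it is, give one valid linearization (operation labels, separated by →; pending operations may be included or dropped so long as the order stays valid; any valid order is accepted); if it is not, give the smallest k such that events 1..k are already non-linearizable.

not linearizable — minimal violating prefix: 7 events

already the first 7 events (up to e4's response at time 7) admit no linearization; the first 6 still do
the sole real-time-consistent order of 3 completed operations fails the atomic register replay
include/drop combinations of the 1 pending operation (e2) were all tried; none helps
take e1, e3, e4 (pending dropped): step 2 already fails, because e3 read() → 80 cannot occur there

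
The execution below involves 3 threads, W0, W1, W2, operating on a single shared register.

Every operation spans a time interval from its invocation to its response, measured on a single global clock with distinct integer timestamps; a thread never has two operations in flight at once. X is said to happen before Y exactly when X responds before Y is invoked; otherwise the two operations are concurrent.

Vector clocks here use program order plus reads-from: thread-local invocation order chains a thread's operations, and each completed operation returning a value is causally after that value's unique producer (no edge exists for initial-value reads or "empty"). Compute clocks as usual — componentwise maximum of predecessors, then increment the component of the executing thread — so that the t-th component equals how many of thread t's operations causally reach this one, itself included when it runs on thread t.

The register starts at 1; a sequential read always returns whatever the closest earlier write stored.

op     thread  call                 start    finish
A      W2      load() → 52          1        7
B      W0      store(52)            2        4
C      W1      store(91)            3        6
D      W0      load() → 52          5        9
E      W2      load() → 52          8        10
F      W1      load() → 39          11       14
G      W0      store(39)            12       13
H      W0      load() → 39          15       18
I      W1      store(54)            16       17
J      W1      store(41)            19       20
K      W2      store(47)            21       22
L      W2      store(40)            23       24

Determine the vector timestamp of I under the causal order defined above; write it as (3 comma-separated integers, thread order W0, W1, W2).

C (invocation 3): nothing precedes it; W1's component alone gives (0, 1, 0)
B (invocation 2): nothing precedes it; W0's component alone gives (1, 0, 0)
from VC(B)=(1, 0, 0), A (invoked 1) maxes components and bumps W2 → (1, 0, 1)
from VC(B)=(1, 0, 0), D (invoked 5) maxes components and bumps W0 → (2, 0, 0)
from VC(A)=(1, 0, 1), VC(B)=(1, 0, 0), E (invoked 8) maxes components and bumps W2 → (1, 0, 2)
from VC(D)=(2, 0, 0), G (invoked 12) maxes components and bumps W0 → (3, 0, 0)
from VC(E)=(1, 0, 2), K (invoked 21) maxes components and bumps W2 → (1, 0, 3)
from VC(G)=(3, 0, 0), H (invoked 15) maxes components and bumps W0 → (4, 0, 0)
from VC(K)=(1, 0, 3), L (invoked 23) maxes components and bumps W2 → (1, 0, 4)
from VC(C)=(0, 1, 0), VC(G)=(3, 0, 0), F (invoked 11) maxes components and bumps W1 → (3, 2, 0)
from VC(F)=(3, 2, 0), I (invoked 16) maxes components and bumps W1 → (3, 3, 0)
from VC(I)=(3, 3, 0), J (invoked 19) maxes components and bumps W1 → (3, 4, 0)
target: VC(I) = (3, 3, 0)

(3, 3, 0)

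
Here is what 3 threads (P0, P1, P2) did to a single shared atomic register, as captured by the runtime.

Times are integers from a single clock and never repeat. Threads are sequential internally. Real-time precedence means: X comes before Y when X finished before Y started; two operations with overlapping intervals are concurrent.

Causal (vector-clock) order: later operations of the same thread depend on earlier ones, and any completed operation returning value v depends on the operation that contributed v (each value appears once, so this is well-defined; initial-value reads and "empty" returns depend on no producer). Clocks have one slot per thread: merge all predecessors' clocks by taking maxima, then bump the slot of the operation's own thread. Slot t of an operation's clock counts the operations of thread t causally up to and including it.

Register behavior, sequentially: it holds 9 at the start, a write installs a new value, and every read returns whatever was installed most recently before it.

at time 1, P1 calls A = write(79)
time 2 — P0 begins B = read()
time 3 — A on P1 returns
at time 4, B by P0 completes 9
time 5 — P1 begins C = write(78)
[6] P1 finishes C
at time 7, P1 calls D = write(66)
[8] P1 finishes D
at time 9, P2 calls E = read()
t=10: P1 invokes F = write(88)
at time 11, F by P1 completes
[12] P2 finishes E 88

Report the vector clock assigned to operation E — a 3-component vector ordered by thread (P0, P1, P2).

VC(A, invoked at 1): no causal predecessors; +1 on P1 → (0, 1, 0)
VC(B, invoked at 2): no causal predecessors; +1 on P0 → (1, 0, 0)
invoked at 5, C merges VC(A)=(0, 1, 0) and bumps P1's slot → (0, 2, 0)
invoked at 7, D merges VC(C)=(0, 2, 0) and bumps P1's slot → (0, 3, 0)
invoked at 10, F merges VC(D)=(0, 3, 0) and bumps P1's slot → (0, 4, 0)
invoked at 9, E merges VC(F)=(0, 4, 0) and bumps P2's slot → (0, 4, 1)
target: VC(E) = (0, 4, 1)

(0, 4, 1)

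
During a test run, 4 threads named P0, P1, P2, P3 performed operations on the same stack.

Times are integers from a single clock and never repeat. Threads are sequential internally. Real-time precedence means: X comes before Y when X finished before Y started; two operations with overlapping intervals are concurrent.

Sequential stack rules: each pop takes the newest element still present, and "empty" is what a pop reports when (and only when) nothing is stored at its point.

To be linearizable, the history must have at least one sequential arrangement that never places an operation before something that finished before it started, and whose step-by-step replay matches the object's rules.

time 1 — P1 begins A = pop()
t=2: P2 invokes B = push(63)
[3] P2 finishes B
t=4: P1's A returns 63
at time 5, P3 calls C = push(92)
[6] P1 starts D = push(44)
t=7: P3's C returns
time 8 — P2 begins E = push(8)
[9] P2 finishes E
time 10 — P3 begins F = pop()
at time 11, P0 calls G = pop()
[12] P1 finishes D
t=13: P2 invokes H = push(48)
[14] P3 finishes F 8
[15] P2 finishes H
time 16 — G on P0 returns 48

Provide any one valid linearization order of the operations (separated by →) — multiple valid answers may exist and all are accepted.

B → A → C → D → E → F → H → G

after step 1 (B push(63)): stack <63>
after step 2 (A pop() → 63): stack <>
after step 3 (C push(92)): stack <92>
after step 4 (D push(44)): stack <92,44>
after step 5 (E push(8)): stack <92,44,8>
after step 6 (F pop() → 8): stack <92,44>
after step 7 (H push(48)): stack <92,44,48>
after step 8 (G pop() → 48): stack <92,44>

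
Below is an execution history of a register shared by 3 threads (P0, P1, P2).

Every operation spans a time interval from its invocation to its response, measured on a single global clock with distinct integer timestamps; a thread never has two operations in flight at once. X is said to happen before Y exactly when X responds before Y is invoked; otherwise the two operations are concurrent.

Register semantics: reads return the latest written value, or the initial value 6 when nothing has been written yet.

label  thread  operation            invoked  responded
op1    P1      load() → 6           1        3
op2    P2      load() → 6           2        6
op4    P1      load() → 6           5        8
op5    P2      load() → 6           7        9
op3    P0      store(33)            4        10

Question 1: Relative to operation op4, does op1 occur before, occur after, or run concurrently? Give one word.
Answer: before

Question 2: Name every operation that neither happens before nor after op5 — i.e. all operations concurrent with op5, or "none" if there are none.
Answer: op3, op4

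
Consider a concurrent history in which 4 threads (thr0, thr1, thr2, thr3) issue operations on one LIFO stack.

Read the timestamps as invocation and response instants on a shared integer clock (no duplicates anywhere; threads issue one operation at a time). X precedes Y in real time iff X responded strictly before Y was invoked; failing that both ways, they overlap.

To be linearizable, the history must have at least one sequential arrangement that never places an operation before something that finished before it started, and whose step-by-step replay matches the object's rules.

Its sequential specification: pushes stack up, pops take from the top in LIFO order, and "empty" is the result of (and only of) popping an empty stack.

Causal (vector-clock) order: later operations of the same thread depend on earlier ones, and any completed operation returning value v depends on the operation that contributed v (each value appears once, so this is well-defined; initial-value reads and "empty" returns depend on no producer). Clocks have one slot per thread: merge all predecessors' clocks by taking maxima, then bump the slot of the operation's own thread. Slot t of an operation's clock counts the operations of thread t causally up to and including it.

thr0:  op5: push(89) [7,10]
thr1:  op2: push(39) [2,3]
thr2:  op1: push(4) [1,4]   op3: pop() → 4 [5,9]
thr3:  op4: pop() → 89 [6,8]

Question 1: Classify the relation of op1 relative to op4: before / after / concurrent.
before

op1 spans [1,4], op4 spans [6,8]
resp(op1)=4 < inv(op4)=6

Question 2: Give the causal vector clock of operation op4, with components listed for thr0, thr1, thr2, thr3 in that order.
(1, 0, 0, 1)

VC(op1, invoked at 1): no causal predecessors; +1 on thr2 → (0, 0, 1, 0)
VC(op2, invoked at 2): no causal predecessors; +1 on thr1 → (0, 1, 0, 0)
VC(op5, invoked at 7): no causal predecessors; +1 on thr0 → (1, 0, 0, 0)
invoked at 5, op3 merges VC(op1)=(0, 0, 1, 0) and bumps thr2's slot → (0, 0, 2, 0)
invoked at 6, op4 merges VC(op5)=(1, 0, 0, 0) and bumps thr3's slot → (1, 0, 0, 1)
target: VC(op4) = (1, 0, 0, 1)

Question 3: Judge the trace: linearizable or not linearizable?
linearizable

one valid linearization: op2, op1, op3, op5, op4
1. op2 push(39), leaving stack <39>
2. op1 push(4), leaving stack <39,4>
3. op3 pop() → 4, leaving stack <39>
4. op5 push(89), leaving stack <39,89>
5. op4 pop() → 89, leaving stack <39>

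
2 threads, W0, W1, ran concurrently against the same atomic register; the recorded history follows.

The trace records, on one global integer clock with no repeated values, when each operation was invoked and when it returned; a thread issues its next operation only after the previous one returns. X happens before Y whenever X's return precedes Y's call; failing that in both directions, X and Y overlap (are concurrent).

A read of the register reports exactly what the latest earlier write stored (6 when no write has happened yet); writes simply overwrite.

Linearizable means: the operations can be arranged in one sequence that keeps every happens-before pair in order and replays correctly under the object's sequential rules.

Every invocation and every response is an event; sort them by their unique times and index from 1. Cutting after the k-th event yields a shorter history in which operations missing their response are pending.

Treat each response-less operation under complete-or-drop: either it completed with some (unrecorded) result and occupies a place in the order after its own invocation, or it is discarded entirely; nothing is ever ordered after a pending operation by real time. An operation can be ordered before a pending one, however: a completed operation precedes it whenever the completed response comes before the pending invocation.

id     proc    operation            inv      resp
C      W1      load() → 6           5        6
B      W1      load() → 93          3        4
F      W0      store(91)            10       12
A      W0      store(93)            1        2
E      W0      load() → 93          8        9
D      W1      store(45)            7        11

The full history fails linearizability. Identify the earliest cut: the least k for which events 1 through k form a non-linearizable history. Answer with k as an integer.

6

a valid linearization of events 1..5 exists, for instance A, B:
after step 1 (A store(93)): value 93
after step 2 (B load() → 93): value 93
event 6 — C's response, time 6 — after it, nothing linearizes
e.g. A, B, C: illegal at step 3, since C load() → 6 cannot apply there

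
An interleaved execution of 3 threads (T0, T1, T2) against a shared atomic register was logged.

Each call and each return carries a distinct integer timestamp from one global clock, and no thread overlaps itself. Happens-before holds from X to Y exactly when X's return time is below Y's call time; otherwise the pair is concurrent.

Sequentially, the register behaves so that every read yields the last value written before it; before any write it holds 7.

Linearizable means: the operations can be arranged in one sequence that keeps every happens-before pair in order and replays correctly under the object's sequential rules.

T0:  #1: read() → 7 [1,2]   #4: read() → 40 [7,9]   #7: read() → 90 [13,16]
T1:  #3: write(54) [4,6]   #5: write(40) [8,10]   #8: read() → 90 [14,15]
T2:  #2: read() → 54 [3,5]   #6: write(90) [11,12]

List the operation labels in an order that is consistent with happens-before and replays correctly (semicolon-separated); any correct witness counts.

1. #1 read() → 7, leaving value 7
2. #3 write(54), leaving value 54
3. #2 read() → 54, leaving value 54
4. #5 write(40), leaving value 40
5. #4 read() → 40, leaving value 40
6. #6 write(90), leaving value 90
7. #7 read() → 90, leaving value 90
8. #8 read() → 90, leaving value 90

#1; #3; #2; #5; #4; #6; #7; #8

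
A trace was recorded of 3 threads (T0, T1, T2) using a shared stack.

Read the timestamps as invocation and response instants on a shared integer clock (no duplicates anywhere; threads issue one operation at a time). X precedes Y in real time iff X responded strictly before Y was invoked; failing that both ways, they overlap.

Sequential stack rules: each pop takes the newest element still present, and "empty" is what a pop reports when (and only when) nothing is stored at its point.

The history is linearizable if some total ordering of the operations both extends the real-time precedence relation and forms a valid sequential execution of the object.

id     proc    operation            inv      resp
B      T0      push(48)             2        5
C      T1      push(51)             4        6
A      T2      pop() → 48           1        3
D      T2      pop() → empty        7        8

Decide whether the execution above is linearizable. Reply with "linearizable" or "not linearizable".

not linearizable

already the first 8 events (up to D's response at time 8) admit no linearization; the first 7 still do
no legal order exists: 3 real-time-consistent candidates over 4 completed stack operations, all rejected
take A, B, C, D: step 1 already fails, because A pop() → 48 cannot occur there
take A, C, B, D: step 1 already fails, because A pop() → 48 cannot occur there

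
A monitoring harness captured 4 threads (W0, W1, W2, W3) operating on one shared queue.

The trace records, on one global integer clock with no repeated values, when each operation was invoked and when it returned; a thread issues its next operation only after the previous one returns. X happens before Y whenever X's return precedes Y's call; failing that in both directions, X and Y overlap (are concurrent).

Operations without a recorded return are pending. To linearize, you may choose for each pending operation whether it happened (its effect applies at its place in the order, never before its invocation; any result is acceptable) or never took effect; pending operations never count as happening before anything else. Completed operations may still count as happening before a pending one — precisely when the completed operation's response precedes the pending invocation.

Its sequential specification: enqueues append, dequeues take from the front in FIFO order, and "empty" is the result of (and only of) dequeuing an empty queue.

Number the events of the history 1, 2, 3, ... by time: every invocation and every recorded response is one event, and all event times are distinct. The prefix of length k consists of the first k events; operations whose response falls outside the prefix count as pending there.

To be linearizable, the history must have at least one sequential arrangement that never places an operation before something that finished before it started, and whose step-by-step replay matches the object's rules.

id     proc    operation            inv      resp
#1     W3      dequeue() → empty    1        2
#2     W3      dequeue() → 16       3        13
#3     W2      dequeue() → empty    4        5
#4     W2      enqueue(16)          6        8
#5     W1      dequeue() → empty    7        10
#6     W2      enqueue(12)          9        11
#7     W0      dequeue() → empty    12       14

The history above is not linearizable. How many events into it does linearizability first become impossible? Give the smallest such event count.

14

events 1..13 are still linearizable — one witness is #1, #3, #4, #2, #5, #6:
1. #1 dequeue() → empty, leaving queue <>
2. #3 dequeue() → empty, leaving queue <>
3. #4 enqueue(16), leaving queue <16>
4. #2 dequeue() → 16, leaving queue <>
5. #5 dequeue() → empty, leaving queue <>
6. #6 enqueue(12), leaving queue <12>
event 14 — #7's response, time 14 — after it, nothing linearizes
e.g. #1, #2, #3, #4, #5, #6, #7: illegal at step 2, since #2 dequeue() → 16 cannot apply there
e.g. #1, #2, #3, #4, #6, #5, #7: illegal at step 2, since #2 dequeue() → 16 cannot apply there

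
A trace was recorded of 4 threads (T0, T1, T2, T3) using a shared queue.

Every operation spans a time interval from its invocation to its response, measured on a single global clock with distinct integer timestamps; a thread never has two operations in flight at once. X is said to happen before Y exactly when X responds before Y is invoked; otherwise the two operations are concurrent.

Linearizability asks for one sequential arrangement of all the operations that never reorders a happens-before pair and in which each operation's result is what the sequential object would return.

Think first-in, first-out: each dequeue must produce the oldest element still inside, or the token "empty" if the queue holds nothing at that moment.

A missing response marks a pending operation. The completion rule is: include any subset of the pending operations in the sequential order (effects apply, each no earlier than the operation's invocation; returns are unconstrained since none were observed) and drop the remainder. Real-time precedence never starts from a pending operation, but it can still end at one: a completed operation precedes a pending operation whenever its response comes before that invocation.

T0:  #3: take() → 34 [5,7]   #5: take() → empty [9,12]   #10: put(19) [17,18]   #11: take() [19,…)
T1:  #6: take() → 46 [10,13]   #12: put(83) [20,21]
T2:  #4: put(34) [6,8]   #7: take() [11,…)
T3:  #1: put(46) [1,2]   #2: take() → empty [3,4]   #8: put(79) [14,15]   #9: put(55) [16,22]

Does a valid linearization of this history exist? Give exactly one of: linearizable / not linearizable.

not linearizable

already the first 4 events (up to #2's response at time 4) admit no linearization; the first 3 still do
exhaustive check: the 2 completed queue ops admit one real-time order; illegal
e.g. #1, #2: illegal at step 2, since #2 take() → empty cannot apply there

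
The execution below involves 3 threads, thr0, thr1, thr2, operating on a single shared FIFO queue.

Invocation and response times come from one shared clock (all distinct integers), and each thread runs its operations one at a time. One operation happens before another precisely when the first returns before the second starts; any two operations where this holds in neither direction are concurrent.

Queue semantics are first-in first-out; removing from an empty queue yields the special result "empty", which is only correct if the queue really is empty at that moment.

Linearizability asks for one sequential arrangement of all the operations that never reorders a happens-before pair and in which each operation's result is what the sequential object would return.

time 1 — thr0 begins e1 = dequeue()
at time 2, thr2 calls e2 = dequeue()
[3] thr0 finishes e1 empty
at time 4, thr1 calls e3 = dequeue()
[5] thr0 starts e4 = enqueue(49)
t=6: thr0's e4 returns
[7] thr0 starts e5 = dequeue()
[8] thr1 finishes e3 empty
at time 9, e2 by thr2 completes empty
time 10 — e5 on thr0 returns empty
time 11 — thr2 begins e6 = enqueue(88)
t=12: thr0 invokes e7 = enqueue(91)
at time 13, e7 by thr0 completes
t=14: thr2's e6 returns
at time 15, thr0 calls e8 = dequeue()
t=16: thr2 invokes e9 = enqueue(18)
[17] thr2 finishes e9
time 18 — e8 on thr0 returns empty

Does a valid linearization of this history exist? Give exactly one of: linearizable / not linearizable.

prefix check: 1..9 passes, 1..10 fails once e5's time-10 response joins
every one of the 15 real-time-consistent orders over 5 completed FIFO queue ops fails the sequential spec
take e1, e2, e3, e4, e5: step 5 already fails, because e5 dequeue() → empty cannot occur there
take e1, e2, e4, e3, e5: step 4 already fails, because e3 dequeue() → empty cannot occur there

not linearizable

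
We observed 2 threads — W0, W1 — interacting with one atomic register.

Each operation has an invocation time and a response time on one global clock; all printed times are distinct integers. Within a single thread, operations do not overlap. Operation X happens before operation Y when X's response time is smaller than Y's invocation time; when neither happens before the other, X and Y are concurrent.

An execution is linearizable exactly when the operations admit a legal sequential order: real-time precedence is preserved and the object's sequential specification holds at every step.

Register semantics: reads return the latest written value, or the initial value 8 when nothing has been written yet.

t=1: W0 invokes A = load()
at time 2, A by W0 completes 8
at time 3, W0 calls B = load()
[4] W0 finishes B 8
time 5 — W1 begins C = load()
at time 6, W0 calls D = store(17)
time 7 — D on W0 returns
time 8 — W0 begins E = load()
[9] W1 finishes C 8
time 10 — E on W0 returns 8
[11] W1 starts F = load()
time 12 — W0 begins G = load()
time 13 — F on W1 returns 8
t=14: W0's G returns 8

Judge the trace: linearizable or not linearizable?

not linearizable

through event 9 a valid linearization exists; event 10 (E responding at time 10) ends that
all 3 real-time-respecting orders fail — 5 completed atomic register operations, no legal replay
sample order A, B, C, D, E stalls at step 5 — E load() → 8 has no legal effect
sample order A, B, D, C, E stalls at step 4 — C load() → 8 has no legal effect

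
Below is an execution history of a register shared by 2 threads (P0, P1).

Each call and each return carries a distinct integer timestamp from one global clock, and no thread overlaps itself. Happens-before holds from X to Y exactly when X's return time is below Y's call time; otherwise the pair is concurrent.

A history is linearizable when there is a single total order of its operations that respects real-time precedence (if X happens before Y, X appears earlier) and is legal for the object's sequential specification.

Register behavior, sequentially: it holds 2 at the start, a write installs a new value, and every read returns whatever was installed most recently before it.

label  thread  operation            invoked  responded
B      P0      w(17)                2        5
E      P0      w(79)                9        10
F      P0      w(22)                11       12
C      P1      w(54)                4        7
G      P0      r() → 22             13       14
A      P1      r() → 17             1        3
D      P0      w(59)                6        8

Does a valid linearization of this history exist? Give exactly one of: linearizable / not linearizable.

linearizable

witness order: B, A, C, D, E, F, G
1. B w(17), leaving value 17
2. A r() → 17, leaving value 17
3. C w(54), leaving value 54
4. D w(59), leaving value 59
5. E w(79), leaving value 79
6. F w(22), leaving value 22
7. G r() → 22, leaving value 22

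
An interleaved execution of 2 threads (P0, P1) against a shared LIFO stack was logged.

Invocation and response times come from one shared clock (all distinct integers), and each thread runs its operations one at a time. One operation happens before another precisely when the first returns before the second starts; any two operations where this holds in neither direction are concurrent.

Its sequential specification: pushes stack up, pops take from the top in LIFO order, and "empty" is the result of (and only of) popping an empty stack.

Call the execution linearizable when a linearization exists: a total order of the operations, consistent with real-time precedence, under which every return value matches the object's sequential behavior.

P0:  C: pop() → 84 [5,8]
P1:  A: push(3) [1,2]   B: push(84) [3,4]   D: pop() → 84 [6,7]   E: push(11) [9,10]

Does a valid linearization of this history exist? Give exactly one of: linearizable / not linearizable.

events 1..7 are fine; event 8 — the response of C at time 8 — makes the prefix non-linearizable
the 4 completed operations admit 2 real-time orders; each fails the LIFO stack replay
sample order A, B, C, D stalls at step 4 — D pop() → 84 has no legal effect
sample order A, B, D, C stalls at step 4 — C pop() → 84 has no legal effect

not linearizable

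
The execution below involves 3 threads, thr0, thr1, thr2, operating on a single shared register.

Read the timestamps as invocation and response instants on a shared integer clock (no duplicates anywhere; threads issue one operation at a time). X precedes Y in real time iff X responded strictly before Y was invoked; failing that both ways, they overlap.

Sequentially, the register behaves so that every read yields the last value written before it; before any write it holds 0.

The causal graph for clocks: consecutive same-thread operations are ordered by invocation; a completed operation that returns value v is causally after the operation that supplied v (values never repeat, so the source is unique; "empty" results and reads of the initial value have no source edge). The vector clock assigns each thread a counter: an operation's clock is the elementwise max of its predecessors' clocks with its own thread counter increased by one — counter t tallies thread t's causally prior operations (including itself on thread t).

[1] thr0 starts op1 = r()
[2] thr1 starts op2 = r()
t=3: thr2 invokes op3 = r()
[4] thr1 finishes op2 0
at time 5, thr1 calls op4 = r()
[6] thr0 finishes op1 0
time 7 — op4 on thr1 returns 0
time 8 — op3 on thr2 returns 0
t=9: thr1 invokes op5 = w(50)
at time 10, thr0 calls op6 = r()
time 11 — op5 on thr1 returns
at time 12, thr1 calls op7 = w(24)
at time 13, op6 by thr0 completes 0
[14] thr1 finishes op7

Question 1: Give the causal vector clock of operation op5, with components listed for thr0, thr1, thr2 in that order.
Answer: (0, 3, 0)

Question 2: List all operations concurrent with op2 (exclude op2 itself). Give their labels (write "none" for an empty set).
Answer: op1, op3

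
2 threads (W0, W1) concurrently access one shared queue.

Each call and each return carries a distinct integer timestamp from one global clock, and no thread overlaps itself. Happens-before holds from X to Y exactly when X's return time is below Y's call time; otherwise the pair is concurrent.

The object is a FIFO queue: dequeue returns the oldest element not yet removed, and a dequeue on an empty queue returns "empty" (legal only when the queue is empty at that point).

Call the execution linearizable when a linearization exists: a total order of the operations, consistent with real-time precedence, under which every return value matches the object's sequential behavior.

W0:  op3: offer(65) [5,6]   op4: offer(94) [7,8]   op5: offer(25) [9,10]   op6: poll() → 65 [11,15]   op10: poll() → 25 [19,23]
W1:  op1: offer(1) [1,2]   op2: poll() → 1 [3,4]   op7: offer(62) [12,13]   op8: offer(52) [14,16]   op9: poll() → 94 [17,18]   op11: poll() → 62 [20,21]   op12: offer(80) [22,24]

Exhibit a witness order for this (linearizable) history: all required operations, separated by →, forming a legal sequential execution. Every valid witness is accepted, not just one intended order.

1. op1 offer(1), leaving queue <1>
2. op2 poll() → 1, leaving queue <>
3. op3 offer(65), leaving queue <65>
4. op4 offer(94), leaving queue <65,94>
5. op5 offer(25), leaving queue <65,94,25>
6. op6 poll() → 65, leaving queue <94,25>
7. op7 offer(62), leaving queue <94,25,62>
8. op8 offer(52), leaving queue <94,25,62,52>
9. op9 poll() → 94, leaving queue <25,62,52>
10. op10 poll() → 25, leaving queue <62,52>
11. op11 poll() → 62, leaving queue <52>
12. op12 offer(80), leaving queue <52,80>

op1 → op2 → op3 → op4 → op5 → op6 → op7 → op8 → op9 → op10 → op11 → op12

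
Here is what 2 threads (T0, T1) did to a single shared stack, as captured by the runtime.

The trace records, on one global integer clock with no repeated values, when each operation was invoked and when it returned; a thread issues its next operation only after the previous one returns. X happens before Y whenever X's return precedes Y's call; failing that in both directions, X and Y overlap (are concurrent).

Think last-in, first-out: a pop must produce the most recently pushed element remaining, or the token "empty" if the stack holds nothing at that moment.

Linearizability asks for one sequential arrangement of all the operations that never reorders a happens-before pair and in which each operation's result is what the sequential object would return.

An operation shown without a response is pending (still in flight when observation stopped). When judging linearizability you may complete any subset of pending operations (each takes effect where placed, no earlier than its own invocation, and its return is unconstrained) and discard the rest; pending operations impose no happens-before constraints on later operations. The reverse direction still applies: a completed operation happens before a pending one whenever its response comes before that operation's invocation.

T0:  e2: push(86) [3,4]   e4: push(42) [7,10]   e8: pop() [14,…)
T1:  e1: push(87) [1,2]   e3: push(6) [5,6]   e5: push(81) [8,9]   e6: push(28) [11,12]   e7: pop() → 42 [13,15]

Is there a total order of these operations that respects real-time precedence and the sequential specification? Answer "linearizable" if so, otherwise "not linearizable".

linearizable

witness order: e1, e2, e3, e5, e4, e6, e8, e7
step 1: e1 push(87) — stack <87>
step 2: e2 push(86) — stack <87,86>
step 3: e3 push(6) — stack <87,86,6>
step 4: e5 push(81) — stack <87,86,6,81>
step 5: e4 push(42) — stack <87,86,6,81,42>
step 6: e6 push(28) — stack <87,86,6,81,42,28>
step 7: e8 pop() (pending, included) — stack <87,86,6,81,42>
step 8: e7 pop() → 42 — stack <87,86,6,81>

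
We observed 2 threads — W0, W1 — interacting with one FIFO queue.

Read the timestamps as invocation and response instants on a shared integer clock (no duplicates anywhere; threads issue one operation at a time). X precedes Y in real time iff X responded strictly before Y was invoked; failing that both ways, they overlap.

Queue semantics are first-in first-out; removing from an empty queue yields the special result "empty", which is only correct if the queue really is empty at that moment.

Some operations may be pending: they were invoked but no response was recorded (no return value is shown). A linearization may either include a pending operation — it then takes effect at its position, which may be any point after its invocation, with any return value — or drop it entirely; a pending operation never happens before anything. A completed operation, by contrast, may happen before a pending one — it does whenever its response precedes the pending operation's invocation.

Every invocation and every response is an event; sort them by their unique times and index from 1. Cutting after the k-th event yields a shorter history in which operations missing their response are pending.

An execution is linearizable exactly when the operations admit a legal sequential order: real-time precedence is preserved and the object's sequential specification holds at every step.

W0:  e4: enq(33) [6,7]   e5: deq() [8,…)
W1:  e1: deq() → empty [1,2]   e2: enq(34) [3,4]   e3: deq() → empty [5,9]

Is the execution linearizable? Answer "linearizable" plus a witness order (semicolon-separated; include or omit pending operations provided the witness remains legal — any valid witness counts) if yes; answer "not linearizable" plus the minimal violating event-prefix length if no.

not linearizable — minimal violating prefix: 9 events

cut after 8 events: linearizable; cut after 9 events (e3 responds, time 9): not linearizable
4 completed operations, 2 real-time-consistent orders — every FIFO queue replay fails
every completion of the 1 pending operation (e5) was checked; none linearizes
e.g. e1, e2, e3, e4 (pending dropped): illegal at step 3, since e3 deq() → empty cannot apply there
e.g. e1, e2, e4, e3 (pending dropped): illegal at step 4, since e3 deq() → empty cannot apply there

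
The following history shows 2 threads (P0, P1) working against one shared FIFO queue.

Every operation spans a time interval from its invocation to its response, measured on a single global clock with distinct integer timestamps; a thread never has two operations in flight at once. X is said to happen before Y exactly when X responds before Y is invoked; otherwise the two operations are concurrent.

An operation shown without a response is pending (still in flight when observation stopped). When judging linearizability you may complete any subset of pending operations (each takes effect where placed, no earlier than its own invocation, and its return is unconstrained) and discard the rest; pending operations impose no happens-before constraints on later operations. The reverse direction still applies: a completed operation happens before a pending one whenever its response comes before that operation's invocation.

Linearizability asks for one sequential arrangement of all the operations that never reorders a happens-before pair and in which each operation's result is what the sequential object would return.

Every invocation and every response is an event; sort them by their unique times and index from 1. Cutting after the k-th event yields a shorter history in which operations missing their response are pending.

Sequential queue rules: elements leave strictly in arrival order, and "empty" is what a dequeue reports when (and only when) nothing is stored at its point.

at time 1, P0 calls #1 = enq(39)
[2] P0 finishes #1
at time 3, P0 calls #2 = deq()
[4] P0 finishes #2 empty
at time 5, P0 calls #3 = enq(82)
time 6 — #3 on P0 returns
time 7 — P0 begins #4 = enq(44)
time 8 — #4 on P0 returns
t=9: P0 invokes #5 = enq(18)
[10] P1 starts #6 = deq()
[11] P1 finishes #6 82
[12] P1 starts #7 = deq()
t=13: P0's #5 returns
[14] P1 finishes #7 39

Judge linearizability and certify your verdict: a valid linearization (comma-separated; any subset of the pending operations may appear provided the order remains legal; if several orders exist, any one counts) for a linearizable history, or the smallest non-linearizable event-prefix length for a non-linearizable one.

not linearizable — minimal violating prefix: 4 events

prefix check: 1..3 passes, 1..4 fails once #2's time-4 response joins
the completed operations (2 total) allow one real-time order; the FIFO queue replay rejects it
e.g. #1, #2: illegal at step 2, since #2 deq() → empty cannot apply there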